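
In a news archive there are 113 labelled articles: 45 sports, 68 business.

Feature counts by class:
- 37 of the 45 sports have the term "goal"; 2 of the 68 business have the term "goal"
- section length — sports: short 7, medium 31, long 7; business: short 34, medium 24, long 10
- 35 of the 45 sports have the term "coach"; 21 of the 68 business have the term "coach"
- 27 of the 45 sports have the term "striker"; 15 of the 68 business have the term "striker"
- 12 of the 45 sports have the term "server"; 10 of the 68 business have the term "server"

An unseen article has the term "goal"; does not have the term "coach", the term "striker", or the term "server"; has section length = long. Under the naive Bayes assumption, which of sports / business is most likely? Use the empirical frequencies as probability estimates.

sports

sports: (45/113) × (37/45) × (7/45) × (10/45) × (18/45) × (33/45) ≈ 0.00332015
business: (68/113) × (2/68) × (10/68) × (47/68) × (53/68) × (58/68) ≈ 0.00119596
Highest score → sports.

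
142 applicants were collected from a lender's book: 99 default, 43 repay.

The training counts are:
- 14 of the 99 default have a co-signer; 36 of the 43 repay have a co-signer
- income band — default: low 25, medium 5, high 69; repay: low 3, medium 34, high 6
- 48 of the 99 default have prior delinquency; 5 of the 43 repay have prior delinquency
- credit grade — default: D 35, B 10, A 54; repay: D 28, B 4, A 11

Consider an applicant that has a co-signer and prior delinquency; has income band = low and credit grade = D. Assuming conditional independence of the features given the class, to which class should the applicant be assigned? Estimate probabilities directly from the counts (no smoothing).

default: (99/142) × (14/99) × (25/99) × (48/99) × (35/99) ≈ 0.0042676
repay: (43/142) × (36/43) × (3/43) × (5/43) × (28/43) ≈ 0.00133924
Highest score → default.

default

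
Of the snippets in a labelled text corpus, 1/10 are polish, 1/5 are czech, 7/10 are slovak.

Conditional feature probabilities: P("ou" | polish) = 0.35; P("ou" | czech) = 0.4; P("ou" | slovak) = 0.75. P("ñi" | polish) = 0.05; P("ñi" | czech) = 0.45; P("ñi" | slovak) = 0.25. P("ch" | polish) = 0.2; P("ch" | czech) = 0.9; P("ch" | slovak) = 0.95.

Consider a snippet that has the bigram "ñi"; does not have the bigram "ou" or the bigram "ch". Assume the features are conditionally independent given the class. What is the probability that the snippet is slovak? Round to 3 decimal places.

0.215

polish: 0.1 × (1−0.35) × 0.05 × (1−0.2) = 0.0026
czech: 0.2 × (1−0.4) × 0.45 × (1−0.9) = 0.0054
slovak: 0.7 × (1−0.75) × 0.25 × (1−0.95) = 0.0021875
P(slovak | x) = 0.0021875 / 0.0101875 ≈ 0.215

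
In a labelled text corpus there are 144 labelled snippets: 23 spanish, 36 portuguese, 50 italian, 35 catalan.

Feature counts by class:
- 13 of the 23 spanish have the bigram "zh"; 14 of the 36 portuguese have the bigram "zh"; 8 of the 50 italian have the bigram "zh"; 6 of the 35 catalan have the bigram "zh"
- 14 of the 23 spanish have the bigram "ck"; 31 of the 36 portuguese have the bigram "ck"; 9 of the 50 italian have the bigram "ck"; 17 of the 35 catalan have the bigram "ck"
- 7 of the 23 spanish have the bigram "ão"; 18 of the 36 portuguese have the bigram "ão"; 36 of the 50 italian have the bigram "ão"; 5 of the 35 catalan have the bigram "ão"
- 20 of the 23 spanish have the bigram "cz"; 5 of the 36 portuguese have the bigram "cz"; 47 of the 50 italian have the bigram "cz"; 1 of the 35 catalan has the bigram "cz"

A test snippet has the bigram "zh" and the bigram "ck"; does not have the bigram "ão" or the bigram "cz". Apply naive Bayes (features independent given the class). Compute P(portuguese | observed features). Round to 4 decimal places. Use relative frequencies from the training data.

0.6209

spanish: (23/144) × (13/23) × (14/23) × (16/23) × (3/23) ≈ 0.00498616
portuguese: (36/144) × (14/36) × (31/36) × (18/36) × (31/36) ≈ 0.0360457
italian: (50/144) × (8/50) × (9/50) × (14/50) × (3/50) = 0.000168
catalan: (35/144) × (6/35) × (17/35) × (30/35) × (34/35) ≈ 0.0168513
P(portuguese | x) = 0.0360457 / 0.05805116 ≈ 0.6209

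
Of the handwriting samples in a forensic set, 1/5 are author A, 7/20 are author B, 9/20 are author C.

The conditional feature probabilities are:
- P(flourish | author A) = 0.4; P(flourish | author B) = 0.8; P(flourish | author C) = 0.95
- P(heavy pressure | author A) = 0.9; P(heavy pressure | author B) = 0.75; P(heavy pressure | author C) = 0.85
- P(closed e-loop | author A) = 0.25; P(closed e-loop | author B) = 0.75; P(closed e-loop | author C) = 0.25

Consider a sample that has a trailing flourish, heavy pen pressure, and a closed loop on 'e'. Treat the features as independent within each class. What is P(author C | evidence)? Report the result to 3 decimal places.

author A: 0.2 × 0.4 × 0.9 × 0.25 = 0.018
author B: 0.35 × 0.8 × 0.75 × 0.75 = 0.1575
author C: 0.45 × 0.95 × 0.85 × 0.25 = 0.09084375
P(author C | x) = 0.09084375 / 0.26634375 ≈ 0.341

0.341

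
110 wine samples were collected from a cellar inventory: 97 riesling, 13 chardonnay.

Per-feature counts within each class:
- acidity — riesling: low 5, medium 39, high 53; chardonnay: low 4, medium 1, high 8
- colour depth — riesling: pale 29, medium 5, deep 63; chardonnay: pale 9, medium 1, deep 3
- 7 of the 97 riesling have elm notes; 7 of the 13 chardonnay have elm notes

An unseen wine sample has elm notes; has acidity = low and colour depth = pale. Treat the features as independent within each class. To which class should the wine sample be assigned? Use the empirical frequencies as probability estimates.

riesling: (97/110) × (5/97) × (29/97) × (7/97) ≈ 0.000980686
chardonnay: (13/110) × (4/13) × (9/13) × (7/13) ≈ 0.0135557
Highest score → chardonnay.

chardonnay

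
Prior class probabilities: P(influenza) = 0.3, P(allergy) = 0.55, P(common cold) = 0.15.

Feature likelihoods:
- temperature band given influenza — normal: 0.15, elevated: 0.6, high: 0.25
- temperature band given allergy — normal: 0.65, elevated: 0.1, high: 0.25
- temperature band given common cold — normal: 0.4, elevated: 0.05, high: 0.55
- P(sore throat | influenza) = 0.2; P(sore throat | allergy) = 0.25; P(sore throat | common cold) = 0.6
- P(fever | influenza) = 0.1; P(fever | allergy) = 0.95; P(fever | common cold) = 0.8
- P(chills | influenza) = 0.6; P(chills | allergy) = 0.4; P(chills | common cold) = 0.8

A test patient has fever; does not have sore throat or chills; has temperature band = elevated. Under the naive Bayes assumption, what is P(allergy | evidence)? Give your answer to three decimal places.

influenza: 0.3 × 0.6 × (1−0.2) × 0.1 × (1−0.6) = 0.00576
allergy: 0.55 × 0.1 × (1−0.25) × 0.95 × (1−0.4) = 0.0235125
common cold: 0.15 × 0.05 × (1−0.6) × 0.8 × (1−0.8) = 0.00048
P(allergy | x) = 0.0235125 / 0.0297525 ≈ 0.790

0.790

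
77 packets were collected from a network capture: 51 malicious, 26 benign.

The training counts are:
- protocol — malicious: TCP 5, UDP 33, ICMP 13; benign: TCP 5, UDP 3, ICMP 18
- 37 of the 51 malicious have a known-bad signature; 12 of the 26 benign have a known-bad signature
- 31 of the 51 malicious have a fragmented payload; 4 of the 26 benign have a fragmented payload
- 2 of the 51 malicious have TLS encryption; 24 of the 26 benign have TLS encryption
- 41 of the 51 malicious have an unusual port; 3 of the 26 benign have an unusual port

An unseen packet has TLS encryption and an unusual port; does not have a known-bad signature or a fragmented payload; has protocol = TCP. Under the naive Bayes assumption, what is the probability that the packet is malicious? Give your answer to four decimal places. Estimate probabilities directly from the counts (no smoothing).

0.0654

malicious: (51/77) × (5/51) × (14/51) × (20/51) × (2/51) × (41/51) ≈ 0.000220379
benign: (26/77) × (5/26) × (14/26) × (22/26) × (24/26) × (3/26) ≈ 0.00315115
P(malicious | x) = 0.000220379 / 0.003371529 ≈ 0.0654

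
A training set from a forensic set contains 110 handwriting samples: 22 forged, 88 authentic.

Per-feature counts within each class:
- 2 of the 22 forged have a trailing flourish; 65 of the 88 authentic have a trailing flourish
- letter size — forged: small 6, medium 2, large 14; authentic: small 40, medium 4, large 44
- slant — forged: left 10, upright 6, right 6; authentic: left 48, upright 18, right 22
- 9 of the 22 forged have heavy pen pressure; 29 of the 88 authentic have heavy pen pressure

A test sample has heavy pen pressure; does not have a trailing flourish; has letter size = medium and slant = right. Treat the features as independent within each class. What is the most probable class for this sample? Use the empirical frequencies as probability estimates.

forged

forged: (22/110) × (20/22) × (2/22) × (6/22) × (9/22) ≈ 0.00184414
authentic: (88/110) × (23/88) × (4/88) × (22/88) × (29/88) ≈ 0.000783011
Highest score → forged.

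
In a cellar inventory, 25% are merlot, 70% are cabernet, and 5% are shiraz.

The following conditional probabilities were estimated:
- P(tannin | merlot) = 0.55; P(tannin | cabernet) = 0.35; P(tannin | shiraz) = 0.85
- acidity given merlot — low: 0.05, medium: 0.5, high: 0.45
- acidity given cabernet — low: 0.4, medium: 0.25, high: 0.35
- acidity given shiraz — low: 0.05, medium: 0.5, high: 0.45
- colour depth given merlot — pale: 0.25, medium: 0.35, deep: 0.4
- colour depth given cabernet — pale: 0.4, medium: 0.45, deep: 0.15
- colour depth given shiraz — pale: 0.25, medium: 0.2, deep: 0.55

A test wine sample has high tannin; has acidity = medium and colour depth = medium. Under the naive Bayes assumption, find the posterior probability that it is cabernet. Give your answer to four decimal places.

merlot: 0.25 × 0.55 × 0.5 × 0.35 = 0.0240625
cabernet: 0.7 × 0.35 × 0.25 × 0.45 = 0.0275625
shiraz: 0.05 × 0.85 × 0.5 × 0.2 = 0.00425
P(cabernet | x) = 0.0275625 / 0.055875 ≈ 0.4933

0.4933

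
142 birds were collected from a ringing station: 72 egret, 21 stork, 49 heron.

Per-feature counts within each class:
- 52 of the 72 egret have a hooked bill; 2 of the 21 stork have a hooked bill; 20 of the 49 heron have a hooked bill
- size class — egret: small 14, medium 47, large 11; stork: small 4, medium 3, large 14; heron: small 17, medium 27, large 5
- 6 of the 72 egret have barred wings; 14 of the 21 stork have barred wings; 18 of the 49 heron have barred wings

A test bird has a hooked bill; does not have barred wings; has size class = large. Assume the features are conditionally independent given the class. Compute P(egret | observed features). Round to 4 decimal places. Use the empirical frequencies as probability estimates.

0.8075

egret: (72/142) × (52/72) × (11/72) × (66/72) ≈ 0.0512846
stork: (21/142) × (2/21) × (14/21) × (7/21) ≈ 0.00312989
heron: (49/142) × (20/49) × (5/49) × (31/49) ≈ 0.00909246
P(egret | x) = 0.0512846 / 0.06350695 ≈ 0.8075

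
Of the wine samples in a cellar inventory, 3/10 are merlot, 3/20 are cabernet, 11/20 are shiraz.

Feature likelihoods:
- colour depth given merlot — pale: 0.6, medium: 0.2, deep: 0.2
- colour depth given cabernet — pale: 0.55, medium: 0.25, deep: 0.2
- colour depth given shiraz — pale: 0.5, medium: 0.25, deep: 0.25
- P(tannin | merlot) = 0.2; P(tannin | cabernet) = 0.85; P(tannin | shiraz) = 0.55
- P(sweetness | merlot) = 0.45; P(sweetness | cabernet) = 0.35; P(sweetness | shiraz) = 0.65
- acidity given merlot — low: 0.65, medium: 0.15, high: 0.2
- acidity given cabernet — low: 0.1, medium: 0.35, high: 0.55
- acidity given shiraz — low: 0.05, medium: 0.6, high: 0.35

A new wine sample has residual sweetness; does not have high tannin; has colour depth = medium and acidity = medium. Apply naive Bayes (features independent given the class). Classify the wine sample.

merlot: 0.3 × 0.2 × (1−0.2) × 0.45 × 0.15 = 0.00324
cabernet: 0.15 × 0.25 × (1−0.85) × 0.35 × 0.35 = 0.0006890625
shiraz: 0.55 × 0.25 × (1−0.55) × 0.65 × 0.6 = 0.02413125
Highest score → shiraz.

shiraz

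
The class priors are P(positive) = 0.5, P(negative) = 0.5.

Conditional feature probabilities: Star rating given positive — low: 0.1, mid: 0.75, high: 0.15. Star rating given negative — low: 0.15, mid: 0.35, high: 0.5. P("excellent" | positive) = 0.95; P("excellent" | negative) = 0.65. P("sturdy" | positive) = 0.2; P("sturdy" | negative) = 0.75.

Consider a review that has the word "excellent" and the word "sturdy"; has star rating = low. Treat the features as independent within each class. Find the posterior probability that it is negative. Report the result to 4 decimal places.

0.7938

positive: 0.5 × 0.1 × 0.95 × 0.2 = 0.0095
negative: 0.5 × 0.15 × 0.65 × 0.75 = 0.0365625
P(negative | x) = 0.0365625 / 0.0460625 ≈ 0.7938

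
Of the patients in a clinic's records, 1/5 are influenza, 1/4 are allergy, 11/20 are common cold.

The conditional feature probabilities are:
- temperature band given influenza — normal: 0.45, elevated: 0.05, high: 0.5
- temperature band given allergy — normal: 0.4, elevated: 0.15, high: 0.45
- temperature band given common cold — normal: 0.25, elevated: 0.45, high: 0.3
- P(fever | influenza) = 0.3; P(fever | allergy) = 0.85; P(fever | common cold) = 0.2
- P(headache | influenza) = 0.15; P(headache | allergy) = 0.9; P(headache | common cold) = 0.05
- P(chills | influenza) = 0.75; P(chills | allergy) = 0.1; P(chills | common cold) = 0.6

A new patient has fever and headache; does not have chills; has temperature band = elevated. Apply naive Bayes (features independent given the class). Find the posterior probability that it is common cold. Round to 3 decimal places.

0.037

influenza: 0.2 × 0.05 × 0.3 × 0.15 × (1−0.75) = 0.0001125
allergy: 0.25 × 0.15 × 0.85 × 0.9 × (1−0.1) = 0.02581875
common cold: 0.55 × 0.45 × 0.2 × 0.05 × (1−0.6) = 0.00099
P(common cold | x) = 0.00099 / 0.02692125 ≈ 0.037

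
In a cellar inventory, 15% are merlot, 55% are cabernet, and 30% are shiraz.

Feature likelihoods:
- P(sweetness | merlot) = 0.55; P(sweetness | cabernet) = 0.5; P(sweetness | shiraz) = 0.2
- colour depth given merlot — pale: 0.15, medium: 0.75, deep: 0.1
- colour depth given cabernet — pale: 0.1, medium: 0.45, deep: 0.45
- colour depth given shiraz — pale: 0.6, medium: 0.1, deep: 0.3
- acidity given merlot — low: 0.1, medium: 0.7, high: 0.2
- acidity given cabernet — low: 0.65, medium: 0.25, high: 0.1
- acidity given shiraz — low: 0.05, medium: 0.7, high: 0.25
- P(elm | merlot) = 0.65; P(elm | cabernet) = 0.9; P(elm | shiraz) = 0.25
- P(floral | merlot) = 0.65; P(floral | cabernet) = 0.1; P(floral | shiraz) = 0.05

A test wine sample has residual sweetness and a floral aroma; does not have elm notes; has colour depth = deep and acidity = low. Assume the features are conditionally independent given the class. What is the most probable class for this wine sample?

cabernet

merlot: 0.15 × 0.55 × 0.1 × 0.1 × (1−0.65) × 0.65 = 0.0001876875
cabernet: 0.55 × 0.5 × 0.45 × 0.65 × (1−0.9) × 0.1 = 0.000804375
shiraz: 0.3 × 0.2 × 0.3 × 0.05 × (1−0.25) × 0.05 = 0.00003375
Highest score → cabernet.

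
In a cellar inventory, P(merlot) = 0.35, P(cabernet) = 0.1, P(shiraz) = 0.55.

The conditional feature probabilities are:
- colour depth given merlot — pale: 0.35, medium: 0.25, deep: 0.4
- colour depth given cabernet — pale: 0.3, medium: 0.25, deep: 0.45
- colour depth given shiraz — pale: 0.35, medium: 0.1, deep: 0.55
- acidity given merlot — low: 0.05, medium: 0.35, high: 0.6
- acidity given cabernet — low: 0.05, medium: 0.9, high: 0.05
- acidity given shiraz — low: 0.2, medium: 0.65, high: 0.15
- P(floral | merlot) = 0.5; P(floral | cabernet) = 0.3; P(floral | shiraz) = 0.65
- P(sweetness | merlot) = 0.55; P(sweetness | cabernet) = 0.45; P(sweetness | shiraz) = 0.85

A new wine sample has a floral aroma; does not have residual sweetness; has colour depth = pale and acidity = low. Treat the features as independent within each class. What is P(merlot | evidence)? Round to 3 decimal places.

merlot: 0.35 × 0.35 × 0.05 × 0.5 × (1−0.55) = 0.001378125
cabernet: 0.1 × 0.3 × 0.05 × 0.3 × (1−0.45) = 0.0002475
shiraz: 0.55 × 0.35 × 0.2 × 0.65 × (1−0.85) = 0.00375375
P(merlot | x) = 0.001378125 / 0.005379375 ≈ 0.256

0.256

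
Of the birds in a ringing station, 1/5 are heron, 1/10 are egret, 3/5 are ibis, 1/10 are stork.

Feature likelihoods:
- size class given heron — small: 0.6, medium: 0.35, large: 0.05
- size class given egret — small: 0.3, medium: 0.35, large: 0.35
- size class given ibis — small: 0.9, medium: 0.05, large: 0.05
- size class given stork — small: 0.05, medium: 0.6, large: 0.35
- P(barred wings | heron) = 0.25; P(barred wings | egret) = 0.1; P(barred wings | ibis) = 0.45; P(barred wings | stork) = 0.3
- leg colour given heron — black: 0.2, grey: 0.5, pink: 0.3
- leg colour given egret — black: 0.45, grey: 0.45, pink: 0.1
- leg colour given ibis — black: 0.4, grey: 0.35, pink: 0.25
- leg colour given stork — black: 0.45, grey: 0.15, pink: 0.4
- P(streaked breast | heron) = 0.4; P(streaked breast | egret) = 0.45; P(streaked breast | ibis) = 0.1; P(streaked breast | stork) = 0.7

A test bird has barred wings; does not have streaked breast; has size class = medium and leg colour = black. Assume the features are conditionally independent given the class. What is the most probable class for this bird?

ibis

heron: 0.2 × 0.35 × 0.25 × 0.2 × (1−0.4) = 0.0021
egret: 0.1 × 0.35 × 0.1 × 0.45 × (1−0.45) = 0.00086625
ibis: 0.6 × 0.05 × 0.45 × 0.4 × (1−0.1) = 0.00486
stork: 0.1 × 0.6 × 0.3 × 0.45 × (1−0.7) = 0.00243
Highest score → ibis.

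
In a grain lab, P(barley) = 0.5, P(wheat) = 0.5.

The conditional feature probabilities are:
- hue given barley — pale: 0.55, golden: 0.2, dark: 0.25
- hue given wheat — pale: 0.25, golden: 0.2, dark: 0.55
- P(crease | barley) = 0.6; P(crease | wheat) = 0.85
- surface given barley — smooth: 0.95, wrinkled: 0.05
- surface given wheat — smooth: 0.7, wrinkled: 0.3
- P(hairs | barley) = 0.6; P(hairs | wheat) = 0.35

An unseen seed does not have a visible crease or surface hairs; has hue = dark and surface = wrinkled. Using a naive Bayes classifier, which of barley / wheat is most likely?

barley: 0.5 × 0.25 × (1−0.6) × 0.05 × (1−0.6) = 0.001
wheat: 0.5 × 0.55 × (1−0.85) × 0.3 × (1−0.35) = 0.00804375
Highest score → wheat.

wheat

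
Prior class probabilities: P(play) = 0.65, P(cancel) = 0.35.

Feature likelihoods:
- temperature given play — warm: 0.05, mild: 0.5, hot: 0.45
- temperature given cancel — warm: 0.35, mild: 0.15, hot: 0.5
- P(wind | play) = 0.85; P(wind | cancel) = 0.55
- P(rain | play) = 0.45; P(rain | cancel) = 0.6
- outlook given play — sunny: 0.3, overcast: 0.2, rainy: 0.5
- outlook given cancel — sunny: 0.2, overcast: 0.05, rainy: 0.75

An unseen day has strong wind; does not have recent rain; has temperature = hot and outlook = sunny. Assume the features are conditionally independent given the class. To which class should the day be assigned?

play

play: 0.65 × 0.45 × 0.85 × (1−0.45) × 0.3 = 0.041023125
cancel: 0.35 × 0.5 × 0.55 × (1−0.6) × 0.2 = 0.0077
Highest score → play.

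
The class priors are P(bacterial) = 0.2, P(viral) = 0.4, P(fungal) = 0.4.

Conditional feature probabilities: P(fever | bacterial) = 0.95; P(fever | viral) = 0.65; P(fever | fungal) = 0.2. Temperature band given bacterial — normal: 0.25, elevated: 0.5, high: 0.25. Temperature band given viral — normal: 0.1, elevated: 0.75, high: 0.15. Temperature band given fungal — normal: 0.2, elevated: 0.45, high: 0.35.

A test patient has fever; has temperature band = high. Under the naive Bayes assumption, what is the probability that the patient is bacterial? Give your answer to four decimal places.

0.4148

bacterial: 0.2 × 0.95 × 0.25 = 0.0475
viral: 0.4 × 0.65 × 0.15 = 0.039
fungal: 0.4 × 0.2 × 0.35 = 0.028
P(bacterial | x) = 0.0475 / 0.1145 ≈ 0.4148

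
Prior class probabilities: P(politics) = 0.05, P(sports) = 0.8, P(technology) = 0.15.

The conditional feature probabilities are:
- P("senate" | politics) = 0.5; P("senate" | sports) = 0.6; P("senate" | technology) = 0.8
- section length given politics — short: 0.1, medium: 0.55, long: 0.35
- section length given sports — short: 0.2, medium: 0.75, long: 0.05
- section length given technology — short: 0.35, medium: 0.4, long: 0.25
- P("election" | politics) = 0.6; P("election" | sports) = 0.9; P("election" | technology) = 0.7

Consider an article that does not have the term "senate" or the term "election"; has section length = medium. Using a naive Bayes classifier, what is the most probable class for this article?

sports

politics: 0.05 × (1−0.5) × 0.55 × (1−0.6) = 0.0055
sports: 0.8 × (1−0.6) × 0.75 × (1−0.9) = 0.024
technology: 0.15 × (1−0.8) × 0.4 × (1−0.7) = 0.0036
Highest score → sports.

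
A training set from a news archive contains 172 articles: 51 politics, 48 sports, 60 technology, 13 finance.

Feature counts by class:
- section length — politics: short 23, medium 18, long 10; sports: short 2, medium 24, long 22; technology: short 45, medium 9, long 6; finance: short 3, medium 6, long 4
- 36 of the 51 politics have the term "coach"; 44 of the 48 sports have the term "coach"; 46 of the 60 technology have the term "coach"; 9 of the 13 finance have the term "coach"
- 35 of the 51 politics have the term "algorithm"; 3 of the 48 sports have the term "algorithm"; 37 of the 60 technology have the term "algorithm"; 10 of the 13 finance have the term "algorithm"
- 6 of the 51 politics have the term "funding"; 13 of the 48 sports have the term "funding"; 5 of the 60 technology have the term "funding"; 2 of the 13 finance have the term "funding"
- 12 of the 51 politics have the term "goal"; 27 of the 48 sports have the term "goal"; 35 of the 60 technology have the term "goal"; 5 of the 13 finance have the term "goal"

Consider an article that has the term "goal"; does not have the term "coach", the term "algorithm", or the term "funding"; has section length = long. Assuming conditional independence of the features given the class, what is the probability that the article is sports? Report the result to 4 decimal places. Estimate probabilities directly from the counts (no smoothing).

politics: (51/172) × (10/51) × (15/51) × (16/51) × (45/51) × (12/51) ≈ 0.00111377
sports: (48/172) × (22/48) × (4/48) × (45/48) × (35/48) × (27/48) ≈ 0.00409858
technology: (60/172) × (6/60) × (14/60) × (23/60) × (55/60) × (35/60) ≈ 0.00166842
finance: (13/172) × (4/13) × (4/13) × (3/13) × (11/13) × (5/13) ≈ 0.000537405
P(sports | x) = 0.00409858 / 0.007418175 ≈ 0.5525

0.5525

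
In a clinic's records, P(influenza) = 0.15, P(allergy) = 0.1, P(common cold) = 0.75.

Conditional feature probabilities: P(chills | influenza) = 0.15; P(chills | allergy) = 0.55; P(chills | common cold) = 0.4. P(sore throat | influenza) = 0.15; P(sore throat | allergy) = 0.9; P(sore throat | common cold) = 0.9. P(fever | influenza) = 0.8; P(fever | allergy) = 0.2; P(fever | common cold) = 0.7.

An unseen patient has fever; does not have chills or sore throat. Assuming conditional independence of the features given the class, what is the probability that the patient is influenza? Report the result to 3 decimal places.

0.728

influenza: 0.15 × (1−0.15) × (1−0.15) × 0.8 = 0.0867
allergy: 0.1 × (1−0.55) × (1−0.9) × 0.2 = 0.0009
common cold: 0.75 × (1−0.4) × (1−0.9) × 0.7 = 0.0315
P(influenza | x) = 0.0867 / 0.1191 ≈ 0.728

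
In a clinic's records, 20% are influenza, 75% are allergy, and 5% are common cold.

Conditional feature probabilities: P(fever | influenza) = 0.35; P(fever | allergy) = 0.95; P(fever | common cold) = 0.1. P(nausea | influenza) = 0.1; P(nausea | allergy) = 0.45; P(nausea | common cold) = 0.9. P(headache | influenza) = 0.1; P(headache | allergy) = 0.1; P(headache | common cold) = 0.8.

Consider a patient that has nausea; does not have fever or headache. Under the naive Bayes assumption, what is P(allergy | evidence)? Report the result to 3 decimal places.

0.434

influenza: 0.2 × (1−0.35) × 0.1 × (1−0.1) = 0.0117
allergy: 0.75 × (1−0.95) × 0.45 × (1−0.1) = 0.0151875
common cold: 0.05 × (1−0.1) × 0.9 × (1−0.8) = 0.0081
P(allergy | x) = 0.0151875 / 0.0349875 ≈ 0.434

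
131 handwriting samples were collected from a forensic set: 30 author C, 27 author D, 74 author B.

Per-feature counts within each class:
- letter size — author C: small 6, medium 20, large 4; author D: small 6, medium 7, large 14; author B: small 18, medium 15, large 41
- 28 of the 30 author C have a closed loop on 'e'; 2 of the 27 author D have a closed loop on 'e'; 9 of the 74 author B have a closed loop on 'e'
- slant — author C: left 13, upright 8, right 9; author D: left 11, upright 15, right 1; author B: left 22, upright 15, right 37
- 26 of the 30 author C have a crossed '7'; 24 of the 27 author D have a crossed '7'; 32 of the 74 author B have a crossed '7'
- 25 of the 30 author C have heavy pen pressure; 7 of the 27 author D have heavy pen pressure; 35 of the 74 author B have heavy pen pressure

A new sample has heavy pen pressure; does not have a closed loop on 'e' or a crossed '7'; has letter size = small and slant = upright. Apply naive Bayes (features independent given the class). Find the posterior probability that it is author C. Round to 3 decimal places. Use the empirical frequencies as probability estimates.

0.012

author C: (30/131) × (6/30) × (2/30) × (8/30) × (4/30) × (25/30) ≈ 0.0000904722
author D: (27/131) × (6/27) × (25/27) × (15/27) × (3/27) × (7/27) ≈ 0.000678696
author B: (74/131) × (18/74) × (65/74) × (15/74) × (42/74) × (35/74) ≈ 0.00656744
P(author C | x) = 0.0000904722 / 0.0073366082 ≈ 0.012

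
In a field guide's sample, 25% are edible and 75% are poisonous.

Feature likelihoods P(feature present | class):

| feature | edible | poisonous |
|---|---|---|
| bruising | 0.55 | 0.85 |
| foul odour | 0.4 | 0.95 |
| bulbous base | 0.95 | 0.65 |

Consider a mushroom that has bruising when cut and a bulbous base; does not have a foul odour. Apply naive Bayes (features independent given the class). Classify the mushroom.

edible: 0.25 × 0.55 × (1−0.4) × 0.95 = 0.078375
poisonous: 0.75 × 0.85 × (1−0.95) × 0.65 = 0.02071875
Highest score → edible.

edible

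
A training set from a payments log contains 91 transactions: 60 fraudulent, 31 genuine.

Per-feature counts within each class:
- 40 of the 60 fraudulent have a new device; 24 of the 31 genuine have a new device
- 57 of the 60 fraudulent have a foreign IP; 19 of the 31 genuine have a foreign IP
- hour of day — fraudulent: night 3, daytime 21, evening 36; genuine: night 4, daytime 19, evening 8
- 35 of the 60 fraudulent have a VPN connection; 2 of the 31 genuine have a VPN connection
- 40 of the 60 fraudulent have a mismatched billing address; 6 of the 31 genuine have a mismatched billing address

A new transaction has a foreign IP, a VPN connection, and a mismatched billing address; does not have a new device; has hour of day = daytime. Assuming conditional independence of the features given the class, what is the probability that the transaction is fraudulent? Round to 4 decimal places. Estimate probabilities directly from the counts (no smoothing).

0.9875

fraudulent: (60/91) × (20/60) × (57/60) × (21/60) × (35/60) × (40/60) ≈ 0.0284188
genuine: (31/91) × (7/31) × (19/31) × (19/31) × (2/31) × (6/31) ≈ 0.000360826
P(fraudulent | x) = 0.0284188 / 0.028779626 ≈ 0.9875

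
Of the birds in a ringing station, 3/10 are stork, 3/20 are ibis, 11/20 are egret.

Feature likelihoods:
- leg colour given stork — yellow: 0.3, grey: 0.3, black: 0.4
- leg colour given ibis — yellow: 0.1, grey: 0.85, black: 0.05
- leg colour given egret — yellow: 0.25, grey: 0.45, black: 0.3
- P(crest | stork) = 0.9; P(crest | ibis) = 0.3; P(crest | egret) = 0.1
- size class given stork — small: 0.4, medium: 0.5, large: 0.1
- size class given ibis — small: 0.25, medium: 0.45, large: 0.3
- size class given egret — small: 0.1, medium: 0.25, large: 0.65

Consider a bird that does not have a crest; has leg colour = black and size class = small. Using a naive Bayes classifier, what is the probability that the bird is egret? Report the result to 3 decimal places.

stork: 0.3 × 0.4 × (1−0.9) × 0.4 = 0.0048
ibis: 0.15 × 0.05 × (1−0.3) × 0.25 = 0.0013125
egret: 0.55 × 0.3 × (1−0.1) × 0.1 = 0.01485
P(egret | x) = 0.01485 / 0.0209625 ≈ 0.708

0.708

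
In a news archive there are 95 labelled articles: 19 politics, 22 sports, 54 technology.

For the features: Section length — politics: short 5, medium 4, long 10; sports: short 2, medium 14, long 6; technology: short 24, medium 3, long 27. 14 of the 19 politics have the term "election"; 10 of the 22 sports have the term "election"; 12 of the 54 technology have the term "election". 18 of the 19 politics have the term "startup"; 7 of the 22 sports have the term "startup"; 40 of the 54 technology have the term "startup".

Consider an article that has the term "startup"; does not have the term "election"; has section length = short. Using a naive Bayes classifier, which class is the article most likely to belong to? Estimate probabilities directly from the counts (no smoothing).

politics: (19/95) × (5/19) × (5/19) × (18/19) ≈ 0.0131214
sports: (22/95) × (2/22) × (12/22) × (7/22) ≈ 0.00365376
technology: (54/95) × (24/54) × (42/54) × (40/54) ≈ 0.145549
Highest score → technology.

technology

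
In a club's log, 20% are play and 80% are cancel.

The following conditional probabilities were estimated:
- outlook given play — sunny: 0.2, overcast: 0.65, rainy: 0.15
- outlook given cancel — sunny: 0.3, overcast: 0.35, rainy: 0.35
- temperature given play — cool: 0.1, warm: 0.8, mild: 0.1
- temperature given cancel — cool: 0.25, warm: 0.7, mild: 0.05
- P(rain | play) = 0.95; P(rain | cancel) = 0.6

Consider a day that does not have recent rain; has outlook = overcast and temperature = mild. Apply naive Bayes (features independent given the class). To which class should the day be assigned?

play: 0.2 × 0.65 × 0.1 × (1−0.95) = 0.00065
cancel: 0.8 × 0.35 × 0.05 × (1−0.6) = 0.0056
Highest score → cancel.

cancel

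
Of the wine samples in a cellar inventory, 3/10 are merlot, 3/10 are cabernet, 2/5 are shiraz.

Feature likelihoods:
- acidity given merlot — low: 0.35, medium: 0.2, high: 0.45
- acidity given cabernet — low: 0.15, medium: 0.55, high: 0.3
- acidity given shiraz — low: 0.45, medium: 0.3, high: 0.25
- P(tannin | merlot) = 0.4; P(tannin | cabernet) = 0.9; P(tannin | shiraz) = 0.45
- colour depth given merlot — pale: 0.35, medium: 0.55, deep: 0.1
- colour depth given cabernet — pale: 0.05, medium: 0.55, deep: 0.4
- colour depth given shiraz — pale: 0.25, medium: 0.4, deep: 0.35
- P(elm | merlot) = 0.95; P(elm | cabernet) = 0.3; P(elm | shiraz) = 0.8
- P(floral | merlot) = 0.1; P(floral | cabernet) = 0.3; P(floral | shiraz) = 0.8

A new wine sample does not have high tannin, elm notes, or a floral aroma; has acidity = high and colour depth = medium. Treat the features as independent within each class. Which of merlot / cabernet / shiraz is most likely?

merlot: 0.3 × 0.45 × (1−0.4) × 0.55 × (1−0.95) × (1−0.1) = 0.00200475
cabernet: 0.3 × 0.3 × (1−0.9) × 0.55 × (1−0.3) × (1−0.3) = 0.0024255
shiraz: 0.4 × 0.25 × (1−0.45) × 0.4 × (1−0.8) × (1−0.8) = 0.00088
Highest score → cabernet.

cabernet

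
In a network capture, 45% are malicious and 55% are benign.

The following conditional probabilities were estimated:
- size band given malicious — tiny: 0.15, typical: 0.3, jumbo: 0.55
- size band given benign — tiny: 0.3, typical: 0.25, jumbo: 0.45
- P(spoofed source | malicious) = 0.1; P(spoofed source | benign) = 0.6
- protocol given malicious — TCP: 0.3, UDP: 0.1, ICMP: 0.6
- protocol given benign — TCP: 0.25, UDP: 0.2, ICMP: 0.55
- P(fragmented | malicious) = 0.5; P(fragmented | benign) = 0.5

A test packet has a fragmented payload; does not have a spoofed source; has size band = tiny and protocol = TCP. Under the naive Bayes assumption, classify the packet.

malicious

malicious: 0.45 × 0.15 × (1−0.1) × 0.3 × 0.5 = 0.0091125
benign: 0.55 × 0.3 × (1−0.6) × 0.25 × 0.5 = 0.00825
Highest score → malicious.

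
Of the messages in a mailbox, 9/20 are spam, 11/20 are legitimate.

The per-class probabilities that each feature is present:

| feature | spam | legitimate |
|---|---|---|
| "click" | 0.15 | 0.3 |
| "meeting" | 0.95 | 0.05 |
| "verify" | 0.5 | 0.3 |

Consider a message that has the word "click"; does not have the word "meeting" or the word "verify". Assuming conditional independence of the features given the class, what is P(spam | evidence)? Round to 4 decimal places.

0.0151

spam: 0.45 × 0.15 × (1−0.95) × (1−0.5) = 0.0016875
legitimate: 0.55 × 0.3 × (1−0.05) × (1−0.3) = 0.109725
P(spam | x) = 0.0016875 / 0.1114125 ≈ 0.0151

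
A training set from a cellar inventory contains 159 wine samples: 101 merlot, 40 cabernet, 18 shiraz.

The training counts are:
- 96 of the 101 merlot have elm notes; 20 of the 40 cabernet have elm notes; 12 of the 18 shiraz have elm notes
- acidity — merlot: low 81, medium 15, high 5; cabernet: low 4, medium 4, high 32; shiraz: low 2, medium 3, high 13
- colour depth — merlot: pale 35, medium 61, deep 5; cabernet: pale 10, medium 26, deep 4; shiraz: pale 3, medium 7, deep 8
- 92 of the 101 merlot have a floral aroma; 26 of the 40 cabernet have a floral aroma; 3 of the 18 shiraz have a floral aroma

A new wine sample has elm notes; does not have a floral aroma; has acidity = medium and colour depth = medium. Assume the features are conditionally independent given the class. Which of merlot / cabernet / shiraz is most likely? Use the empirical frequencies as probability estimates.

merlot: (101/159) × (96/101) × (15/101) × (61/101) × (9/101) ≈ 0.00482585
cabernet: (40/159) × (20/40) × (4/40) × (26/40) × (14/40) ≈ 0.00286164
shiraz: (18/159) × (12/18) × (3/18) × (7/18) × (15/18) ≈ 0.0040764
Highest score → merlot.

merlot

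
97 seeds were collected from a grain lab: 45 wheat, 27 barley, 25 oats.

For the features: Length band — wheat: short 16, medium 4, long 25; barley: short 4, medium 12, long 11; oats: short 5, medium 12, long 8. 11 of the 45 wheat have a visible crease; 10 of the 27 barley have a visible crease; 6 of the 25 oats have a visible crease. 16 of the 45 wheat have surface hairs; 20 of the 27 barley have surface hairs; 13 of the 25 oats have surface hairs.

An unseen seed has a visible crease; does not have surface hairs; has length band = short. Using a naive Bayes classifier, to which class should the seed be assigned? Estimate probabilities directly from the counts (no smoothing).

wheat

wheat: (45/97) × (16/45) × (11/45) × (29/45) ≈ 0.0259845
barley: (27/97) × (4/27) × (10/27) × (7/27) ≈ 0.00395967
oats: (25/97) × (5/25) × (6/25) × (12/25) ≈ 0.00593814
Highest score → wheat.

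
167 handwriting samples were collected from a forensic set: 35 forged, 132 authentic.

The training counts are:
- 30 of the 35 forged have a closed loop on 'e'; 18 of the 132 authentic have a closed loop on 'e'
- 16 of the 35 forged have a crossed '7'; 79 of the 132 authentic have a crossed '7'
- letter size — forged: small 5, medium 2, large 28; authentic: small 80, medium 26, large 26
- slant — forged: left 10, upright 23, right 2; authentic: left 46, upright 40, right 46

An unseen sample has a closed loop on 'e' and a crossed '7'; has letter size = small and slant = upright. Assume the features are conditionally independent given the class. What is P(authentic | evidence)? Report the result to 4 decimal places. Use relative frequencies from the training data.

forged: (35/167) × (30/35) × (16/35) × (5/35) × (23/35) ≈ 0.00770936
authentic: (132/167) × (18/132) × (79/132) × (80/132) × (40/132) ≈ 0.0118471
P(authentic | x) = 0.0118471 / 0.01955646 ≈ 0.6058

0.6058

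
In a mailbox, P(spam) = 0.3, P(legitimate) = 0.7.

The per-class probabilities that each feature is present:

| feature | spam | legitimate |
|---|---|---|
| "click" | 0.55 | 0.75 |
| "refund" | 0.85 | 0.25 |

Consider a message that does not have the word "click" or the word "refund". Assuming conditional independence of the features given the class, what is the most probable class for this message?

spam: 0.3 × (1−0.55) × (1−0.85) = 0.02025
legitimate: 0.7 × (1−0.75) × (1−0.25) = 0.13125
Highest score → legitimate.

legitimate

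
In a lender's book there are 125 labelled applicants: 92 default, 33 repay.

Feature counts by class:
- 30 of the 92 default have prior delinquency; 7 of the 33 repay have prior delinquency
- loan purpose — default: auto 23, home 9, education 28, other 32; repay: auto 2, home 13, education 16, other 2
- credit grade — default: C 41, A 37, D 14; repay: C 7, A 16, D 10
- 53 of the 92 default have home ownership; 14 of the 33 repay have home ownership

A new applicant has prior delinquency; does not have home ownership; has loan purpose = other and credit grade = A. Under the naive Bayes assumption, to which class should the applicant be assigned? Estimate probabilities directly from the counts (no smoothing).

default: (92/125) × (30/92) × (32/92) × (37/92) × (39/92) ≈ 0.0142319
repay: (33/125) × (7/33) × (2/33) × (16/33) × (19/33) ≈ 0.000947436
Highest score → default.

default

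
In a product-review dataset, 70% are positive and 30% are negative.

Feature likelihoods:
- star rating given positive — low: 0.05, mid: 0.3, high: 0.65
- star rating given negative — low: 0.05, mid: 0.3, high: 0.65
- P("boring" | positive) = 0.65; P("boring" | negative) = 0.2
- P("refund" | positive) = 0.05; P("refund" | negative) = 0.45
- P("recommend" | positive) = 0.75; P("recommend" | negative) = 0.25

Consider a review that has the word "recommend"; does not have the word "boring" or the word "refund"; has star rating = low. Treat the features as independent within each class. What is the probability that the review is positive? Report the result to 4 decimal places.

0.8410

positive: 0.7 × 0.05 × (1−0.65) × (1−0.05) × 0.75 = 0.008728125
negative: 0.3 × 0.05 × (1−0.2) × (1−0.45) × 0.25 = 0.00165
P(positive | x) = 0.008728125 / 0.010378125 ≈ 0.8410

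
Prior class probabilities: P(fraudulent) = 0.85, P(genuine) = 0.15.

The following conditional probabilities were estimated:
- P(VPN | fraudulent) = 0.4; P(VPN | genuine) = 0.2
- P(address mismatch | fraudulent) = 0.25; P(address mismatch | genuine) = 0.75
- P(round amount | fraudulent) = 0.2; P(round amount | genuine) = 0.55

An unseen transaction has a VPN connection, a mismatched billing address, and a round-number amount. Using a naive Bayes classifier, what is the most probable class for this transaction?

fraudulent

fraudulent: 0.85 × 0.4 × 0.25 × 0.2 = 0.017
genuine: 0.15 × 0.2 × 0.75 × 0.55 = 0.012375
Highest score → fraudulent.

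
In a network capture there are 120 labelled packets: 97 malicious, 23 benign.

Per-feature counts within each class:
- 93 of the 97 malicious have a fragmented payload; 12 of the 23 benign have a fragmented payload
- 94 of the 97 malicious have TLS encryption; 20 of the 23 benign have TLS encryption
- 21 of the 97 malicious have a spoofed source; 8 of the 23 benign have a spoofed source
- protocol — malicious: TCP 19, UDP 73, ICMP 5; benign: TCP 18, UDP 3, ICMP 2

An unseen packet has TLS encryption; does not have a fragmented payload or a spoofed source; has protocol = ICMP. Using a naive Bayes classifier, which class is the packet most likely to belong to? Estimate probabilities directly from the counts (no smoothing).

malicious: (97/120) × (4/97) × (94/97) × (76/97) × (5/97) ≈ 0.00130459
benign: (23/120) × (11/23) × (20/23) × (15/23) × (2/23) ≈ 0.00452042
Highest score → benign.

benign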